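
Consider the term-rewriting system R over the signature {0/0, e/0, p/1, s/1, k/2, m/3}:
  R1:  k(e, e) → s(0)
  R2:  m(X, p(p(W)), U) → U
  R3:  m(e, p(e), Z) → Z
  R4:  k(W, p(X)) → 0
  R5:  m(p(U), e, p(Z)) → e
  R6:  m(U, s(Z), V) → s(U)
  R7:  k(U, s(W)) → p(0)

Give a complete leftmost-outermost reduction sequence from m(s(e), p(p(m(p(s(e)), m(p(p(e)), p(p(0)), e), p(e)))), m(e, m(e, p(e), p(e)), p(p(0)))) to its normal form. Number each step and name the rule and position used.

p(p(0))

1. m(s(e), p(p(m(p(s(e)), m(p(p(e)), p(p(0)), e), p(e)))), m(e, m(e, p(e), p(e)), p(p(0))))  →  m(e, m(e, p(e), p(e)), p(p(0)))   [R2 at ε]
2. m(e, m(e, p(e), p(e)), p(p(0)))  →  m(e, p(e), p(p(0)))   [R3 at 2]
3. m(e, p(e), p(p(0)))  →  p(p(0))   [R3 at ε]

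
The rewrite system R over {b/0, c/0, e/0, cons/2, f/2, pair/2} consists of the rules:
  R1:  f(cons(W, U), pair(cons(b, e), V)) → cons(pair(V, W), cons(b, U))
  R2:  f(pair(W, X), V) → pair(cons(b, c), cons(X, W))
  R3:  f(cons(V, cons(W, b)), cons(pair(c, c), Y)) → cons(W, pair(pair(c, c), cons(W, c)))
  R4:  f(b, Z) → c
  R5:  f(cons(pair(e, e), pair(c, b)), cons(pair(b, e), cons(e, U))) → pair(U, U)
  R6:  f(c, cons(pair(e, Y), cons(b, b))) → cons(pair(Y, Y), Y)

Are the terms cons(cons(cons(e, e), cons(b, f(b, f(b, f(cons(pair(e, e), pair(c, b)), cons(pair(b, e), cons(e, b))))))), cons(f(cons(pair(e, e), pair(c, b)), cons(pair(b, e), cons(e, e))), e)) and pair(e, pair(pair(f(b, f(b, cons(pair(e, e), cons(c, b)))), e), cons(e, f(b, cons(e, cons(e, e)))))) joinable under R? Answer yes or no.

no — NF(t₁) = cons(cons(cons(e, e), cons(b, c)), cons(pair(e, e), e)), NF(t₂) = pair(e, pair(pair(c, e), cons(e, c)))

Reduce t₁ = cons(cons(cons(e, e), cons(b, f(b, f(b, f(cons(pair(e, e), pair(c, b)), cons(pair(b, e), cons(e, b))))))), cons(f(cons(pair(e, e), pair(c, b)), cons(pair(b, e), cons(e, e))), e)):
1. cons(cons(cons(e, e), cons(b, f(b, f(b, f(cons(pair(e, e), pair(c, b)), cons(pair(b, e), cons(e, b))))))), cons(f(cons(pair(e, e), pair(c, b)), cons(pair(b, e), cons(e, e))), e))  →  cons(cons(cons(e, e), cons(b, c)), cons(f(cons(pair(e, e), pair(c, b)), cons(pair(b, e), cons(e, e))), e))   [R4 at 1.2.2]
2. cons(cons(cons(e, e), cons(b, c)), cons(f(cons(pair(e, e), pair(c, b)), cons(pair(b, e), cons(e, e))), e))  →  cons(cons(cons(e, e), cons(b, c)), cons(pair(e, e), e))   [R5 at 2.1]

Reduce t₂ = pair(e, pair(pair(f(b, f(b, cons(pair(e, e), cons(c, b)))), e), cons(e, f(b, cons(e, cons(e, e)))))):
1. pair(e, pair(pair(f(b, f(b, cons(pair(e, e), cons(c, b)))), e), cons(e, f(b, cons(e, cons(e, e))))))  →  pair(e, pair(pair(c, e), cons(e, f(b, cons(e, cons(e, e))))))   [R4 at 2.1.1]
2. pair(e, pair(pair(c, e), cons(e, f(b, cons(e, cons(e, e))))))  →  pair(e, pair(pair(c, e), cons(e, c)))   [R4 at 2.2.2]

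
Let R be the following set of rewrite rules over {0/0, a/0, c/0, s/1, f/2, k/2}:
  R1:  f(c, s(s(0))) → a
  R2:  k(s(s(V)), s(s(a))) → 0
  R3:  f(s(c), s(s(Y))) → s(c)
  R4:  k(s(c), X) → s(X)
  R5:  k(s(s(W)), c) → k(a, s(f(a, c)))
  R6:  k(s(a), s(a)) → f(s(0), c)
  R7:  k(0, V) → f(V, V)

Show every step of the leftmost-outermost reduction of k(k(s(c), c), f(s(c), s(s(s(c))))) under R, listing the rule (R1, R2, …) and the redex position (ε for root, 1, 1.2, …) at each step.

s(s(c))

1. k(k(s(c), c), f(s(c), s(s(s(c)))))  →  k(s(c), f(s(c), s(s(s(c)))))   [R4 at 1]
2. k(s(c), f(s(c), s(s(s(c)))))  →  s(f(s(c), s(s(s(c)))))   [R4 at ε]
3. s(f(s(c), s(s(s(c)))))  →  s(s(c))   [R3 at 1]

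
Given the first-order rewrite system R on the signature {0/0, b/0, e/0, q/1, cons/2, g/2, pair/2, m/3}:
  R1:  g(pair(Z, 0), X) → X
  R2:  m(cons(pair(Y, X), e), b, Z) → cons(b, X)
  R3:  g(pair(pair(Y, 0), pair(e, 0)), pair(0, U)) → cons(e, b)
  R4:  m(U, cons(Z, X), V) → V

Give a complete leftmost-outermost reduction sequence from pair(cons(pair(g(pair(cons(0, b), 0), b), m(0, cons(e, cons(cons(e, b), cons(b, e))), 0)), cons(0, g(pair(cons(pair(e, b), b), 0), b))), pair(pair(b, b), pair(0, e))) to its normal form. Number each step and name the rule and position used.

1. pair(cons(pair(g(pair(cons(0, b), 0), b), m(0, cons(e, cons(cons(e, b), cons(b, e))), 0)), cons(0, g(pair(cons(pair(e, b), b), 0), b))), pair(pair(b, b), pair(0, e)))  →  pair(cons(pair(b, m(0, cons(e, cons(cons(e, b), cons(b, e))), 0)), cons(0, g(pair(cons(pair(e, b), b), 0), b))), pair(pair(b, b), pair(0, e)))   [R1 at 1.1.1]
2. pair(cons(pair(b, m(0, cons(e, cons(cons(e, b), cons(b, e))), 0)), cons(0, g(pair(cons(pair(e, b), b), 0), b))), pair(pair(b, b), pair(0, e)))  →  pair(cons(pair(b, 0), cons(0, g(pair(cons(pair(e, b), b), 0), b))), pair(pair(b, b), pair(0, e)))   [R4 at 1.1.2]
3. pair(cons(pair(b, 0), cons(0, g(pair(cons(pair(e, b), b), 0), b))), pair(pair(b, b), pair(0, e)))  →  pair(cons(pair(b, 0), cons(0, b)), pair(pair(b, b), pair(0, e)))   [R1 at 1.2.2]

pair(cons(pair(b, 0), cons(0, b)), pair(pair(b, b), pair(0, e)))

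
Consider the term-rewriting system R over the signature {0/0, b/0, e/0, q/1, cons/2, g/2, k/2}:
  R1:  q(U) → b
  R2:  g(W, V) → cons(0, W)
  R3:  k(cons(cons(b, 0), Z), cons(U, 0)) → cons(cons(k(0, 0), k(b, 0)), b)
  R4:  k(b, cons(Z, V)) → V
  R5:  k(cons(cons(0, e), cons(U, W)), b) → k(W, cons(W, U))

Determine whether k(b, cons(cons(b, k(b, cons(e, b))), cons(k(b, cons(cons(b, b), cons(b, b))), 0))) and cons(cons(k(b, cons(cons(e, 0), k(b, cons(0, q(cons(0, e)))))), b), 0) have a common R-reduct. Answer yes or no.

yes — NF(t₁) = cons(cons(b, b), 0), NF(t₂) = cons(cons(b, b), 0)

Reduce t₁ = k(b, cons(cons(b, k(b, cons(e, b))), cons(k(b, cons(cons(b, b), cons(b, b))), 0))):
1. k(b, cons(cons(b, k(b, cons(e, b))), cons(k(b, cons(cons(b, b), cons(b, b))), 0)))  →  cons(k(b, cons(cons(b, b), cons(b, b))), 0)   [R4 at ε]
2. cons(k(b, cons(cons(b, b), cons(b, b))), 0)  →  cons(cons(b, b), 0)   [R4 at 1]

Reduce t₂ = cons(cons(k(b, cons(cons(e, 0), k(b, cons(0, q(cons(0, e)))))), b), 0):
1. cons(cons(k(b, cons(cons(e, 0), k(b, cons(0, q(cons(0, e)))))), b), 0)  →  cons(cons(k(b, cons(0, q(cons(0, e)))), b), 0)   [R4 at 1.1]
2. cons(cons(k(b, cons(0, q(cons(0, e)))), b), 0)  →  cons(cons(q(cons(0, e)), b), 0)   [R4 at 1.1]
3. cons(cons(q(cons(0, e)), b), 0)  →  cons(cons(b, b), 0)   [R1 at 1.1]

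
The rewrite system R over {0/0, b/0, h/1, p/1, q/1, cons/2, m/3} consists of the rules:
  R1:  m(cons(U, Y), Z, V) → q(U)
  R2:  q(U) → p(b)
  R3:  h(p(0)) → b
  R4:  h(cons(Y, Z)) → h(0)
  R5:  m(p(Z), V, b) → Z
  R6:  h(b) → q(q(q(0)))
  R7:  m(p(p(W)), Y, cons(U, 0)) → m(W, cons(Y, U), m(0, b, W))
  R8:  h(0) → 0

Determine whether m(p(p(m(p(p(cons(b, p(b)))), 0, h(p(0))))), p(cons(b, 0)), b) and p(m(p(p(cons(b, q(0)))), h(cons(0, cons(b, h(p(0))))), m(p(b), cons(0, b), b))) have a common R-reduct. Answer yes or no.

Reduce t₁ = m(p(p(m(p(p(cons(b, p(b)))), 0, h(p(0))))), p(cons(b, 0)), b):
1. m(p(p(m(p(p(cons(b, p(b)))), 0, h(p(0))))), p(cons(b, 0)), b)  →  p(m(p(p(cons(b, p(b)))), 0, h(p(0))))   [R5 at ε]
2. p(m(p(p(cons(b, p(b)))), 0, h(p(0))))  →  p(m(p(p(cons(b, p(b)))), 0, b))   [R3 at 1.3]
3. p(m(p(p(cons(b, p(b)))), 0, b))  →  p(p(cons(b, p(b))))   [R5 at 1]

Reduce t₂ = p(m(p(p(cons(b, q(0)))), h(cons(0, cons(b, h(p(0))))), m(p(b), cons(0, b), b))):
1. p(m(p(p(cons(b, q(0)))), h(cons(0, cons(b, h(p(0))))), m(p(b), cons(0, b), b)))  →  p(m(p(p(cons(b, p(b)))), h(cons(0, cons(b, h(p(0))))), m(p(b), cons(0, b), b)))   [R2 at 1.1.1.1.2]
2. p(m(p(p(cons(b, p(b)))), h(cons(0, cons(b, h(p(0))))), m(p(b), cons(0, b), b)))  →  p(m(p(p(cons(b, p(b)))), h(0), m(p(b), cons(0, b), b)))   [R4 at 1.2]
3. p(m(p(p(cons(b, p(b)))), h(0), m(p(b), cons(0, b), b)))  →  p(m(p(p(cons(b, p(b)))), 0, m(p(b), cons(0, b), b)))   [R8 at 1.2]
4. p(m(p(p(cons(b, p(b)))), 0, m(p(b), cons(0, b), b)))  →  p(m(p(p(cons(b, p(b)))), 0, b))   [R5 at 1.3]
5. p(m(p(p(cons(b, p(b)))), 0, b))  →  p(p(cons(b, p(b))))   [R5 at 1]

yes — NF(t₁) = p(p(cons(b, p(b)))), NF(t₂) = p(p(cons(b, p(b))))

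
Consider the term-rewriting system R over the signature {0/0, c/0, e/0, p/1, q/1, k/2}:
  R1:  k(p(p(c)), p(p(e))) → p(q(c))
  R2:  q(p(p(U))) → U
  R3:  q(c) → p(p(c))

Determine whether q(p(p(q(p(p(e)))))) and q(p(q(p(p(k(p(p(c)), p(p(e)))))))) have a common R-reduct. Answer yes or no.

Reduce t₁ = q(p(p(q(p(p(e)))))):
1. q(p(p(q(p(p(e))))))  →  q(p(p(e)))   [R2 at ε]
2. q(p(p(e)))  →  e   [R2 at ε]

Reduce t₂ = q(p(q(p(p(k(p(p(c)), p(p(e)))))))):
1. q(p(q(p(p(k(p(p(c)), p(p(e))))))))  →  q(p(k(p(p(c)), p(p(e)))))   [R2 at 1.1]
2. q(p(k(p(p(c)), p(p(e)))))  →  q(p(p(q(c))))   [R1 at 1.1]
3. q(p(p(q(c))))  →  q(c)   [R2 at ε]
4. q(c)  →  p(p(c))   [R3 at ε]

no — NF(t₁) = e, NF(t₂) = p(p(c))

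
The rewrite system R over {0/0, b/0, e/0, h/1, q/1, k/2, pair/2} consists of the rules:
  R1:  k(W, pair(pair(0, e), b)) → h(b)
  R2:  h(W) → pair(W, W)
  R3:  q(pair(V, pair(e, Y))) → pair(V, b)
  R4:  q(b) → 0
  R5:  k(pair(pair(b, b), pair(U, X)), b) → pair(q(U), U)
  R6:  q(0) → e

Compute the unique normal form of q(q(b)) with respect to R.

1. q(q(b))  →  q(0)   [R4 at 1]
2. q(0)  →  e   [R6 at ε]

e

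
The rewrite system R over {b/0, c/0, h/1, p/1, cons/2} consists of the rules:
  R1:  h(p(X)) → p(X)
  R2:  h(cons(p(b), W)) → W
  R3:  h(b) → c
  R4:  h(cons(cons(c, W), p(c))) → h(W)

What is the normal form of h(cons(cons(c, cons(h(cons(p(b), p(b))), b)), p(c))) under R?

b

1. h(cons(cons(c, cons(h(cons(p(b), p(b))), b)), p(c)))  →  h(cons(h(cons(p(b), p(b))), b))   [R4 at ε]
2. h(cons(h(cons(p(b), p(b))), b))  →  h(cons(p(b), b))   [R2 at 1.1]
3. h(cons(p(b), b))  →  b   [R2 at ε]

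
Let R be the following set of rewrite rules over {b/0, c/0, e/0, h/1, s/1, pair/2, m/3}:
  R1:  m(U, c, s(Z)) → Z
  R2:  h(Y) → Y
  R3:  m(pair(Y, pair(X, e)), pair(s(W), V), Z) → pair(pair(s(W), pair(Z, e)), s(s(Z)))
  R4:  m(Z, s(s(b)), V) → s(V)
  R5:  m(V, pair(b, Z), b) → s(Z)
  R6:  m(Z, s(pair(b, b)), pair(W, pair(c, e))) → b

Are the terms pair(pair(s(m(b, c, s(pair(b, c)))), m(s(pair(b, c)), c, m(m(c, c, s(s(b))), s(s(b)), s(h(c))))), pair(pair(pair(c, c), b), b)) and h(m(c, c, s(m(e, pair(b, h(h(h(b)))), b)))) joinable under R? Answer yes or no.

no — NF(t₁) = pair(pair(s(pair(b, c)), s(c)), pair(pair(pair(c, c), b), b)), NF(t₂) = s(b)

Reduce t₁ = pair(pair(s(m(b, c, s(pair(b, c)))), m(s(pair(b, c)), c, m(m(c, c, s(s(b))), s(s(b)), s(h(c))))), pair(pair(pair(c, c), b), b)):
1. pair(pair(s(m(b, c, s(pair(b, c)))), m(s(pair(b, c)), c, m(m(c, c, s(s(b))), s(s(b)), s(h(c))))), pair(pair(pair(c, c), b), b))  →  pair(pair(s(pair(b, c)), m(s(pair(b, c)), c, m(m(c, c, s(s(b))), s(s(b)), s(h(c))))), pair(pair(pair(c, c), b), b))   [R1 at 1.1.1]
2. pair(pair(s(pair(b, c)), m(s(pair(b, c)), c, m(m(c, c, s(s(b))), s(s(b)), s(h(c))))), pair(pair(pair(c, c), b), b))  →  pair(pair(s(pair(b, c)), m(s(pair(b, c)), c, s(s(h(c))))), pair(pair(pair(c, c), b), b))   [R4 at 1.2.3]
3. pair(pair(s(pair(b, c)), m(s(pair(b, c)), c, s(s(h(c))))), pair(pair(pair(c, c), b), b))  →  pair(pair(s(pair(b, c)), s(h(c))), pair(pair(pair(c, c), b), b))   [R1 at 1.2]
4. pair(pair(s(pair(b, c)), s(h(c))), pair(pair(pair(c, c), b), b))  →  pair(pair(s(pair(b, c)), s(c)), pair(pair(pair(c, c), b), b))   [R2 at 1.2.1]

Reduce t₂ = h(m(c, c, s(m(e, pair(b, h(h(h(b)))), b)))):
1. h(m(c, c, s(m(e, pair(b, h(h(h(b)))), b))))  →  m(c, c, s(m(e, pair(b, h(h(h(b)))), b)))   [R2 at ε]
2. m(c, c, s(m(e, pair(b, h(h(h(b)))), b)))  →  m(e, pair(b, h(h(h(b)))), b)   [R1 at ε]
3. m(e, pair(b, h(h(h(b)))), b)  →  s(h(h(h(b))))   [R5 at ε]
4. s(h(h(h(b))))  →  s(h(h(b)))   [R2 at 1]
5. s(h(h(b)))  →  s(h(b))   [R2 at 1]
6. s(h(b))  →  s(b)   [R2 at 1]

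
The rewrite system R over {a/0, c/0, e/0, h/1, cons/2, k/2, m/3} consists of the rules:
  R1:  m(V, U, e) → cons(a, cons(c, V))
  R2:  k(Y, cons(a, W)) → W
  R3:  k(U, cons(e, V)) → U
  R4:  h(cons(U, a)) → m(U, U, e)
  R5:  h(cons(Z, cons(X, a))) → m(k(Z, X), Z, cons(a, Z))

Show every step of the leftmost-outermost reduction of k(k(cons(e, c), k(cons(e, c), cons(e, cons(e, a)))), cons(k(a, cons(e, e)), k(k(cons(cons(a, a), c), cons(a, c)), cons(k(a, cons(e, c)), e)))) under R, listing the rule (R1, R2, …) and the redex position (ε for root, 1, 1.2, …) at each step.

1. k(k(cons(e, c), k(cons(e, c), cons(e, cons(e, a)))), cons(k(a, cons(e, e)), k(k(cons(cons(a, a), c), cons(a, c)), cons(k(a, cons(e, c)), e))))  →  k(k(cons(e, c), cons(e, c)), cons(k(a, cons(e, e)), k(k(cons(cons(a, a), c), cons(a, c)), cons(k(a, cons(e, c)), e))))   [R3 at 1.2]
2. k(k(cons(e, c), cons(e, c)), cons(k(a, cons(e, e)), k(k(cons(cons(a, a), c), cons(a, c)), cons(k(a, cons(e, c)), e))))  →  k(cons(e, c), cons(k(a, cons(e, e)), k(k(cons(cons(a, a), c), cons(a, c)), cons(k(a, cons(e, c)), e))))   [R3 at 1]
3. k(cons(e, c), cons(k(a, cons(e, e)), k(k(cons(cons(a, a), c), cons(a, c)), cons(k(a, cons(e, c)), e))))  →  k(cons(e, c), cons(a, k(k(cons(cons(a, a), c), cons(a, c)), cons(k(a, cons(e, c)), e))))   [R3 at 2.1]
4. k(cons(e, c), cons(a, k(k(cons(cons(a, a), c), cons(a, c)), cons(k(a, cons(e, c)), e))))  →  k(k(cons(cons(a, a), c), cons(a, c)), cons(k(a, cons(e, c)), e))   [R2 at ε]
5. k(k(cons(cons(a, a), c), cons(a, c)), cons(k(a, cons(e, c)), e))  →  k(c, cons(k(a, cons(e, c)), e))   [R2 at 1]
6. k(c, cons(k(a, cons(e, c)), e))  →  k(c, cons(a, e))   [R3 at 2.1]
7. k(c, cons(a, e))  →  e   [R2 at ε]

e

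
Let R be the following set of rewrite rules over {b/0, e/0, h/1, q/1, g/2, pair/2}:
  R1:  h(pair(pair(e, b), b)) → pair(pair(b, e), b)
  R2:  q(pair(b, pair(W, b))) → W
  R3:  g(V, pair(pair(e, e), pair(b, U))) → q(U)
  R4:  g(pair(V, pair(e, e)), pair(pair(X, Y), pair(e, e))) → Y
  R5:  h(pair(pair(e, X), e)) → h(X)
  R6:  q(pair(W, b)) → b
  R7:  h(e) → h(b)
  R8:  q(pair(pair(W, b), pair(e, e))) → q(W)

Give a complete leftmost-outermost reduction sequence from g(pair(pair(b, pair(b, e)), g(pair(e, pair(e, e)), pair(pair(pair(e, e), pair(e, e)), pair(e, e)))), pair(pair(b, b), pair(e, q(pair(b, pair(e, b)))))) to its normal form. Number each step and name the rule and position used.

1. g(pair(pair(b, pair(b, e)), g(pair(e, pair(e, e)), pair(pair(pair(e, e), pair(e, e)), pair(e, e)))), pair(pair(b, b), pair(e, q(pair(b, pair(e, b))))))  →  g(pair(pair(b, pair(b, e)), pair(e, e)), pair(pair(b, b), pair(e, q(pair(b, pair(e, b))))))   [R4 at 1.2]
2. g(pair(pair(b, pair(b, e)), pair(e, e)), pair(pair(b, b), pair(e, q(pair(b, pair(e, b))))))  →  g(pair(pair(b, pair(b, e)), pair(e, e)), pair(pair(b, b), pair(e, e)))   [R2 at 2.2.2]
3. g(pair(pair(b, pair(b, e)), pair(e, e)), pair(pair(b, b), pair(e, e)))  →  b   [R4 at ε]

b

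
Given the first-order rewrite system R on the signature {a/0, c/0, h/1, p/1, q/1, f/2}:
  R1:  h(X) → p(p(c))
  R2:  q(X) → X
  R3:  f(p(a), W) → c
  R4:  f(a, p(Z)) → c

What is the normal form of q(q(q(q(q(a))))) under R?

1. q(q(q(q(q(a)))))  →  q(q(q(q(a))))   [R2 at ε]
2. q(q(q(q(a))))  →  q(q(q(a)))   [R2 at ε]
3. q(q(q(a)))  →  q(q(a))   [R2 at ε]
4. q(q(a))  →  q(a)   [R2 at ε]
5. q(a)  →  a   [R2 at ε]

a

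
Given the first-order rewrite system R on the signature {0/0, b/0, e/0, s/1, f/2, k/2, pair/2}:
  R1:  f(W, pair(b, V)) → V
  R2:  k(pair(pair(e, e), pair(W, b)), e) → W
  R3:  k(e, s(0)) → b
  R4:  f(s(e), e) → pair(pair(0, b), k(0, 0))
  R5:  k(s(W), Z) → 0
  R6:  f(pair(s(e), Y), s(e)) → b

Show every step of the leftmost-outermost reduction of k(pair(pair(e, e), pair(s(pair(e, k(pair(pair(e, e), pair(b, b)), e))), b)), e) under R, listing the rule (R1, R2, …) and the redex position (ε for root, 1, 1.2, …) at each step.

1. k(pair(pair(e, e), pair(s(pair(e, k(pair(pair(e, e), pair(b, b)), e))), b)), e)  →  s(pair(e, k(pair(pair(e, e), pair(b, b)), e)))   [R2 at ε]
2. s(pair(e, k(pair(pair(e, e), pair(b, b)), e)))  →  s(pair(e, b))   [R2 at 1.2]

s(pair(e, b))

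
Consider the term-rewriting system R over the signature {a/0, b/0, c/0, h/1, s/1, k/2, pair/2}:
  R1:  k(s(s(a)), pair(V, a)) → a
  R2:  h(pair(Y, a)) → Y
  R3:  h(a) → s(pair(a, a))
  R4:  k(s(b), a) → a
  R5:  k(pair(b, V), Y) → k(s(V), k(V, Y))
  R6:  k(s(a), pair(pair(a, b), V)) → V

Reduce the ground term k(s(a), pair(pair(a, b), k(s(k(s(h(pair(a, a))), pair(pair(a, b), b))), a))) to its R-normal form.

a

1. k(s(a), pair(pair(a, b), k(s(k(s(h(pair(a, a))), pair(pair(a, b), b))), a)))  →  k(s(k(s(h(pair(a, a))), pair(pair(a, b), b))), a)   [R6 at ε]
2. k(s(k(s(h(pair(a, a))), pair(pair(a, b), b))), a)  →  k(s(k(s(a), pair(pair(a, b), b))), a)   [R2 at 1.1.1.1]
3. k(s(k(s(a), pair(pair(a, b), b))), a)  →  k(s(b), a)   [R6 at 1.1]
4. k(s(b), a)  →  a   [R4 at ε]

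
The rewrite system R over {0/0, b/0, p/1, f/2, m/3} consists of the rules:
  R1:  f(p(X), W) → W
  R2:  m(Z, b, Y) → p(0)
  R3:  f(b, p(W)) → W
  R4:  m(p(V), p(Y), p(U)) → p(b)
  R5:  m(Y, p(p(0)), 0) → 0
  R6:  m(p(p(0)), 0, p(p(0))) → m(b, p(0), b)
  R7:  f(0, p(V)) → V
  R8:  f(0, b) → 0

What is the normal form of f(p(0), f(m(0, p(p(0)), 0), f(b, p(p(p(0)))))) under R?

p(0)

1. f(p(0), f(m(0, p(p(0)), 0), f(b, p(p(p(0))))))  →  f(m(0, p(p(0)), 0), f(b, p(p(p(0)))))   [R1 at ε]
2. f(m(0, p(p(0)), 0), f(b, p(p(p(0)))))  →  f(0, f(b, p(p(p(0)))))   [R5 at 1]
3. f(0, f(b, p(p(p(0)))))  →  f(0, p(p(0)))   [R3 at 2]
4. f(0, p(p(0)))  →  p(0)   [R7 at ε]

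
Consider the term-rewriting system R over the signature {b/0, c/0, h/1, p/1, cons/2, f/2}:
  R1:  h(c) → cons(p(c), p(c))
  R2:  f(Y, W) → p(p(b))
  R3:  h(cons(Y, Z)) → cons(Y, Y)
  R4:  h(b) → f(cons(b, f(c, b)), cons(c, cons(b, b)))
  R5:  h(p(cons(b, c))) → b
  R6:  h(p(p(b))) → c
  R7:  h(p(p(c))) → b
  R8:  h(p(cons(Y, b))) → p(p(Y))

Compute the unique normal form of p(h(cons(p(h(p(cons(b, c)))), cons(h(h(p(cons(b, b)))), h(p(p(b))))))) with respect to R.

p(cons(p(b), p(b)))

1. p(h(cons(p(h(p(cons(b, c)))), cons(h(h(p(cons(b, b)))), h(p(p(b)))))))  →  p(cons(p(h(p(cons(b, c)))), p(h(p(cons(b, c))))))   [R3 at 1]
2. p(cons(p(h(p(cons(b, c)))), p(h(p(cons(b, c))))))  →  p(cons(p(b), p(h(p(cons(b, c))))))   [R5 at 1.1.1]
3. p(cons(p(b), p(h(p(cons(b, c))))))  →  p(cons(p(b), p(b)))   [R5 at 1.2.1]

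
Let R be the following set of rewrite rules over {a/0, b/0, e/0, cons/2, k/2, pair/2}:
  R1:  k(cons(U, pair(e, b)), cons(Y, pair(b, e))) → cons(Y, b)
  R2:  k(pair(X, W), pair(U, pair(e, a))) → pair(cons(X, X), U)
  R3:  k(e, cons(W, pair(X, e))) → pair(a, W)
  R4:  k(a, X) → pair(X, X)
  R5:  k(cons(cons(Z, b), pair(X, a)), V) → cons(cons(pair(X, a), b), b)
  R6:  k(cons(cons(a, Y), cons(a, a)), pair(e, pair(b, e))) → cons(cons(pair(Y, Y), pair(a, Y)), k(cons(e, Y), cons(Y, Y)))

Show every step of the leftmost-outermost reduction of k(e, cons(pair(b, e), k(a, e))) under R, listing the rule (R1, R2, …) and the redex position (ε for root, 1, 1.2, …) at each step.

1. k(e, cons(pair(b, e), k(a, e)))  →  k(e, cons(pair(b, e), pair(e, e)))   [R4 at 2.2]
2. k(e, cons(pair(b, e), pair(e, e)))  →  pair(a, pair(b, e))   [R3 at ε]

pair(a, pair(b, e))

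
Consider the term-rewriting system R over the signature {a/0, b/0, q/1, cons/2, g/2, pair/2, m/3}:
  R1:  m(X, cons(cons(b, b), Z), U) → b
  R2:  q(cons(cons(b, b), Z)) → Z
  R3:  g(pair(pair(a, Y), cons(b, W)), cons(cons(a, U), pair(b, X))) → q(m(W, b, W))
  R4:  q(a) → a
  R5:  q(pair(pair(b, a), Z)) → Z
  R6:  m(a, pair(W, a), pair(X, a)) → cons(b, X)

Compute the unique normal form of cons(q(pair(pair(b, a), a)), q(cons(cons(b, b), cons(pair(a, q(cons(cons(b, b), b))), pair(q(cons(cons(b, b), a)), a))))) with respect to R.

cons(a, cons(pair(a, b), pair(a, a)))

1. cons(q(pair(pair(b, a), a)), q(cons(cons(b, b), cons(pair(a, q(cons(cons(b, b), b))), pair(q(cons(cons(b, b), a)), a)))))  →  cons(a, q(cons(cons(b, b), cons(pair(a, q(cons(cons(b, b), b))), pair(q(cons(cons(b, b), a)), a)))))   [R5 at 1]
2. cons(a, q(cons(cons(b, b), cons(pair(a, q(cons(cons(b, b), b))), pair(q(cons(cons(b, b), a)), a)))))  →  cons(a, cons(pair(a, q(cons(cons(b, b), b))), pair(q(cons(cons(b, b), a)), a)))   [R2 at 2]
3. cons(a, cons(pair(a, q(cons(cons(b, b), b))), pair(q(cons(cons(b, b), a)), a)))  →  cons(a, cons(pair(a, b), pair(q(cons(cons(b, b), a)), a)))   [R2 at 2.1.2]
4. cons(a, cons(pair(a, b), pair(q(cons(cons(b, b), a)), a)))  →  cons(a, cons(pair(a, b), pair(a, a)))   [R2 at 2.2.1]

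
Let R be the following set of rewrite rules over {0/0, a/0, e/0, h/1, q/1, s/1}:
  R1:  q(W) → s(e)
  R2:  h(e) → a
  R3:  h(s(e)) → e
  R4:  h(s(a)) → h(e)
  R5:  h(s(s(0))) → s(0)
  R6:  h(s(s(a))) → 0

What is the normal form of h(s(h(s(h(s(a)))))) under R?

1. h(s(h(s(h(s(a))))))  →  h(s(h(s(h(e)))))   [R4 at 1.1.1.1]
2. h(s(h(s(h(e)))))  →  h(s(h(s(a))))   [R2 at 1.1.1.1]
3. h(s(h(s(a))))  →  h(s(h(e)))   [R4 at 1.1]
4. h(s(h(e)))  →  h(s(a))   [R2 at 1.1]
5. h(s(a))  →  h(e)   [R4 at ε]
6. h(e)  →  a   [R2 at ε]

a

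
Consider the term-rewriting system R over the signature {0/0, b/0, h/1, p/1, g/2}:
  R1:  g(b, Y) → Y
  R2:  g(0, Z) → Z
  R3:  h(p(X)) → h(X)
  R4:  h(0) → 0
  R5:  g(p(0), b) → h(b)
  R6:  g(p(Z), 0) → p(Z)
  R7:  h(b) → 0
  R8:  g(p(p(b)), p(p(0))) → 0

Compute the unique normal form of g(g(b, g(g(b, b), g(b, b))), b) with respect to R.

1. g(g(b, g(g(b, b), g(b, b))), b)  →  g(g(g(b, b), g(b, b)), b)   [R1 at 1]
2. g(g(g(b, b), g(b, b)), b)  →  g(g(b, g(b, b)), b)   [R1 at 1.1]
3. g(g(b, g(b, b)), b)  →  g(g(b, b), b)   [R1 at 1]
4. g(g(b, b), b)  →  g(b, b)   [R1 at 1]
5. g(b, b)  →  b   [R1 at ε]

b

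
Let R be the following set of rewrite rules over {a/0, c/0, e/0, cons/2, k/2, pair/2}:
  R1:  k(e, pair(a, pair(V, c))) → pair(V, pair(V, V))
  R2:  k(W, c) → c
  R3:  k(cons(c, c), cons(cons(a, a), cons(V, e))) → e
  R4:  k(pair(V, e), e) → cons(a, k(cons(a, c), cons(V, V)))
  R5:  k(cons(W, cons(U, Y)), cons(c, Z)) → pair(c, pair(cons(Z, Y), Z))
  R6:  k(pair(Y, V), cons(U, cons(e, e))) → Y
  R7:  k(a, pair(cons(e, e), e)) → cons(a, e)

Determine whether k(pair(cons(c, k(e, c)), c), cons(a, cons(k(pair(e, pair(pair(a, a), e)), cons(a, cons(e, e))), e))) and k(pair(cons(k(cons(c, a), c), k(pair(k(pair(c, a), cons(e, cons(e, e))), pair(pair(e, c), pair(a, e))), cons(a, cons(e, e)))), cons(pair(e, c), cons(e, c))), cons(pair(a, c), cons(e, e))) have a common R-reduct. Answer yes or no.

yes — NF(t₁) = cons(c, c), NF(t₂) = cons(c, c)

Reduce t₁ = k(pair(cons(c, k(e, c)), c), cons(a, cons(k(pair(e, pair(pair(a, a), e)), cons(a, cons(e, e))), e))):
1. k(pair(cons(c, k(e, c)), c), cons(a, cons(k(pair(e, pair(pair(a, a), e)), cons(a, cons(e, e))), e)))  →  k(pair(cons(c, c), c), cons(a, cons(k(pair(e, pair(pair(a, a), e)), cons(a, cons(e, e))), e)))   [R2 at 1.1.2]
2. k(pair(cons(c, c), c), cons(a, cons(k(pair(e, pair(pair(a, a), e)), cons(a, cons(e, e))), e)))  →  k(pair(cons(c, c), c), cons(a, cons(e, e)))   [R6 at 2.2.1]
3. k(pair(cons(c, c), c), cons(a, cons(e, e)))  →  cons(c, c)   [R6 at ε]

Reduce t₂ = k(pair(cons(k(cons(c, a), c), k(pair(k(pair(c, a), cons(e, cons(e, e))), pair(pair(e, c), pair(a, e))), cons(a, cons(e, e)))), cons(pair(e, c), cons(e, c))), cons(pair(a, c), cons(e, e))):
1. k(pair(cons(k(cons(c, a), c), k(pair(k(pair(c, a), cons(e, cons(e, e))), pair(pair(e, c), pair(a, e))), cons(a, cons(e, e)))), cons(pair(e, c), cons(e, c))), cons(pair(a, c), cons(e, e)))  →  cons(k(cons(c, a), c), k(pair(k(pair(c, a), cons(e, cons(e, e))), pair(pair(e, c), pair(a, e))), cons(a, cons(e, e))))   [R6 at ε]
2. cons(k(cons(c, a), c), k(pair(k(pair(c, a), cons(e, cons(e, e))), pair(pair(e, c), pair(a, e))), cons(a, cons(e, e))))  →  cons(c, k(pair(k(pair(c, a), cons(e, cons(e, e))), pair(pair(e, c), pair(a, e))), cons(a, cons(e, e))))   [R2 at 1]
3. cons(c, k(pair(k(pair(c, a), cons(e, cons(e, e))), pair(pair(e, c), pair(a, e))), cons(a, cons(e, e))))  →  cons(c, k(pair(c, a), cons(e, cons(e, e))))   [R6 at 2]
4. cons(c, k(pair(c, a), cons(e, cons(e, e))))  →  cons(c, c)   [R6 at 2]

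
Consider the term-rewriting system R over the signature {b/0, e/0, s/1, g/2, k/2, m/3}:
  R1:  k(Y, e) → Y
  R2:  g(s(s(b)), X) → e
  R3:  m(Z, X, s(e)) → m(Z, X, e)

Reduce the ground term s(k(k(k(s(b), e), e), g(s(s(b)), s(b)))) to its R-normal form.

1. s(k(k(k(s(b), e), e), g(s(s(b)), s(b))))  →  s(k(k(s(b), e), g(s(s(b)), s(b))))   [R1 at 1.1]
2. s(k(k(s(b), e), g(s(s(b)), s(b))))  →  s(k(s(b), g(s(s(b)), s(b))))   [R1 at 1.1]
3. s(k(s(b), g(s(s(b)), s(b))))  →  s(k(s(b), e))   [R2 at 1.2]
4. s(k(s(b), e))  →  s(s(b))   [R1 at 1]

s(s(b))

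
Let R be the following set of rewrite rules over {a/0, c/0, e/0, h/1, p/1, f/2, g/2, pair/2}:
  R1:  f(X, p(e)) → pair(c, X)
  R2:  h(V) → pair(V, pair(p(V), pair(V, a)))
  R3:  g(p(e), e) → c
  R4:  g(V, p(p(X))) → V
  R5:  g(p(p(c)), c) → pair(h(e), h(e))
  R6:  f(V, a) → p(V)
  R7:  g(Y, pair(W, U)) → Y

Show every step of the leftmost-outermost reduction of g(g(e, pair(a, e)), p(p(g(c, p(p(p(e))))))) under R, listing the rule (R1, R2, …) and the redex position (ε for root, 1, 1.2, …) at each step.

e

1. g(g(e, pair(a, e)), p(p(g(c, p(p(p(e)))))))  →  g(e, pair(a, e))   [R4 at ε]
2. g(e, pair(a, e))  →  e   [R7 at ε]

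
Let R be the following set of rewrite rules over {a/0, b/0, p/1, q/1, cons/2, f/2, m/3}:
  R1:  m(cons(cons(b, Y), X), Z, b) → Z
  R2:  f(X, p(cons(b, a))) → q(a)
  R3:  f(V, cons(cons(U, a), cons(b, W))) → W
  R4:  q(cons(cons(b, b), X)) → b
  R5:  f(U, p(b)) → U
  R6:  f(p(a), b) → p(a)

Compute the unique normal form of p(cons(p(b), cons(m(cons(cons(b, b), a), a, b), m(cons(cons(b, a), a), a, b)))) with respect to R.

p(cons(p(b), cons(a, a)))

1. p(cons(p(b), cons(m(cons(cons(b, b), a), a, b), m(cons(cons(b, a), a), a, b))))  →  p(cons(p(b), cons(a, m(cons(cons(b, a), a), a, b))))   [R1 at 1.2.1]
2. p(cons(p(b), cons(a, m(cons(cons(b, a), a), a, b))))  →  p(cons(p(b), cons(a, a)))   [R1 at 1.2.2]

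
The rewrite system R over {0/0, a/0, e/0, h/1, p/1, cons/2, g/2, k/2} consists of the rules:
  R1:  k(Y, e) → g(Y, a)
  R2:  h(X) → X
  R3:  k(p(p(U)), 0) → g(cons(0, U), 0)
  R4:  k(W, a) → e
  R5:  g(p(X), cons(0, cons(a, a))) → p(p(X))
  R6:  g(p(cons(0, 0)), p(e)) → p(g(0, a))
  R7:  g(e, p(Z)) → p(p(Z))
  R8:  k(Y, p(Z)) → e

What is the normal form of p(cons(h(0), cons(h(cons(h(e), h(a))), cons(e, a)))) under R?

1. p(cons(h(0), cons(h(cons(h(e), h(a))), cons(e, a))))  →  p(cons(0, cons(h(cons(h(e), h(a))), cons(e, a))))   [R2 at 1.1]
2. p(cons(0, cons(h(cons(h(e), h(a))), cons(e, a))))  →  p(cons(0, cons(cons(h(e), h(a)), cons(e, a))))   [R2 at 1.2.1]
3. p(cons(0, cons(cons(h(e), h(a)), cons(e, a))))  →  p(cons(0, cons(cons(e, h(a)), cons(e, a))))   [R2 at 1.2.1.1]
4. p(cons(0, cons(cons(e, h(a)), cons(e, a))))  →  p(cons(0, cons(cons(e, a), cons(e, a))))   [R2 at 1.2.1.2]

p(cons(0, cons(cons(e, a), cons(e, a))))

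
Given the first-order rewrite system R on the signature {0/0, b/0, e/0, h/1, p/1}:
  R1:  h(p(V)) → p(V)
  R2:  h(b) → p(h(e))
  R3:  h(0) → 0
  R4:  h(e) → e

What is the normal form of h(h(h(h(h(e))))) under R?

e

1. h(h(h(h(h(e)))))  →  h(h(h(h(e))))   [R4 at 1.1.1.1]
2. h(h(h(h(e))))  →  h(h(h(e)))   [R4 at 1.1.1]
3. h(h(h(e)))  →  h(h(e))   [R4 at 1.1]
4. h(h(e))  →  h(e)   [R4 at 1]
5. h(e)  →  e   [R4 at ε]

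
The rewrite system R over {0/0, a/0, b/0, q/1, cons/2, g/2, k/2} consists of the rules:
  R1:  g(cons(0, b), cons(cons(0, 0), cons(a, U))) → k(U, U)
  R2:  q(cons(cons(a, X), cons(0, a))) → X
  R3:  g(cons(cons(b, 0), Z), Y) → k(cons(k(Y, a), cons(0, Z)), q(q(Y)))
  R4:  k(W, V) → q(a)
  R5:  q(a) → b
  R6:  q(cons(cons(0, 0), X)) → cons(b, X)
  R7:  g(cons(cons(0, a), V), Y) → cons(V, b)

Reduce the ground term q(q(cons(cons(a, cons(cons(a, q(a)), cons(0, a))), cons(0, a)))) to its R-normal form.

1. q(q(cons(cons(a, cons(cons(a, q(a)), cons(0, a))), cons(0, a))))  →  q(cons(cons(a, q(a)), cons(0, a)))   [R2 at 1]
2. q(cons(cons(a, q(a)), cons(0, a)))  →  q(a)   [R2 at ε]
3. q(a)  →  b   [R5 at ε]

b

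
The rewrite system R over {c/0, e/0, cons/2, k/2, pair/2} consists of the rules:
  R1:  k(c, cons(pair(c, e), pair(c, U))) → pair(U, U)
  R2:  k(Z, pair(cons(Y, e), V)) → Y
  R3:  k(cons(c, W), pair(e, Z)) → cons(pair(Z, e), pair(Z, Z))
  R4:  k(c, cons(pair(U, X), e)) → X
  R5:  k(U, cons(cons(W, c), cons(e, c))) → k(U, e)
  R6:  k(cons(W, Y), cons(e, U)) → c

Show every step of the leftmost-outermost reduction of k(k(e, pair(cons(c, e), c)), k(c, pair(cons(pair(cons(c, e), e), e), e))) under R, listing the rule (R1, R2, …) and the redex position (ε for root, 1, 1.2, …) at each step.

1. k(k(e, pair(cons(c, e), c)), k(c, pair(cons(pair(cons(c, e), e), e), e)))  →  k(c, k(c, pair(cons(pair(cons(c, e), e), e), e)))   [R2 at 1]
2. k(c, k(c, pair(cons(pair(cons(c, e), e), e), e)))  →  k(c, pair(cons(c, e), e))   [R2 at 2]
3. k(c, pair(cons(c, e), e))  →  c   [R2 at ε]

c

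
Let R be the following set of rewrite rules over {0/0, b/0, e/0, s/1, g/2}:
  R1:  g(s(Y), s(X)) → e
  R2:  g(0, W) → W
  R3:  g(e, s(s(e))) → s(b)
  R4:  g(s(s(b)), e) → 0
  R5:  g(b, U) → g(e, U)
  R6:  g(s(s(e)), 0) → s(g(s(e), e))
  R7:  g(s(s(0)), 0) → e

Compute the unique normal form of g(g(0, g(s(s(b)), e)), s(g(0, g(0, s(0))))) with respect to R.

s(s(0))

1. g(g(0, g(s(s(b)), e)), s(g(0, g(0, s(0)))))  →  g(g(s(s(b)), e), s(g(0, g(0, s(0)))))   [R2 at 1]
2. g(g(s(s(b)), e), s(g(0, g(0, s(0)))))  →  g(0, s(g(0, g(0, s(0)))))   [R4 at 1]
3. g(0, s(g(0, g(0, s(0)))))  →  s(g(0, g(0, s(0))))   [R2 at ε]
4. s(g(0, g(0, s(0))))  →  s(g(0, s(0)))   [R2 at 1]
5. s(g(0, s(0)))  →  s(s(0))   [R2 at 1]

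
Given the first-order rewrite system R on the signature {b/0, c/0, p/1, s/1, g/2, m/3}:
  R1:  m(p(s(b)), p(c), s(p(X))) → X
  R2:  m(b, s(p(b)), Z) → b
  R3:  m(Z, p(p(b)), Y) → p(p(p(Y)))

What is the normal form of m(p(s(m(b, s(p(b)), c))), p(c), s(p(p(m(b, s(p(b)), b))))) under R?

1. m(p(s(m(b, s(p(b)), c))), p(c), s(p(p(m(b, s(p(b)), b)))))  →  m(p(s(b)), p(c), s(p(p(m(b, s(p(b)), b)))))   [R2 at 1.1.1]
2. m(p(s(b)), p(c), s(p(p(m(b, s(p(b)), b)))))  →  p(m(b, s(p(b)), b))   [R1 at ε]
3. p(m(b, s(p(b)), b))  →  p(b)   [R2 at 1]

p(b)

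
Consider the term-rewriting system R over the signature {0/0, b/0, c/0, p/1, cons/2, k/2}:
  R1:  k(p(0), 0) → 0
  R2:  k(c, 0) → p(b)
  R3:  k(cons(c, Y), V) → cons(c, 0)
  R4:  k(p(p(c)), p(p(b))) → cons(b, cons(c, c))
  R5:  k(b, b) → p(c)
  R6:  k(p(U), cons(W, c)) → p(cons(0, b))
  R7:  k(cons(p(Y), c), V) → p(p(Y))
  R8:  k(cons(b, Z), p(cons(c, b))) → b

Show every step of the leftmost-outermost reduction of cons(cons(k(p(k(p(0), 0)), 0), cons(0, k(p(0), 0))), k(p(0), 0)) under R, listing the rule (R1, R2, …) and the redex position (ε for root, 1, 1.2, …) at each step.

cons(cons(0, cons(0, 0)), 0)

1. cons(cons(k(p(k(p(0), 0)), 0), cons(0, k(p(0), 0))), k(p(0), 0))  →  cons(cons(k(p(0), 0), cons(0, k(p(0), 0))), k(p(0), 0))   [R1 at 1.1.1.1]
2. cons(cons(k(p(0), 0), cons(0, k(p(0), 0))), k(p(0), 0))  →  cons(cons(0, cons(0, k(p(0), 0))), k(p(0), 0))   [R1 at 1.1]
3. cons(cons(0, cons(0, k(p(0), 0))), k(p(0), 0))  →  cons(cons(0, cons(0, 0)), k(p(0), 0))   [R1 at 1.2.2]
4. cons(cons(0, cons(0, 0)), k(p(0), 0))  →  cons(cons(0, cons(0, 0)), 0)   [R1 at 2]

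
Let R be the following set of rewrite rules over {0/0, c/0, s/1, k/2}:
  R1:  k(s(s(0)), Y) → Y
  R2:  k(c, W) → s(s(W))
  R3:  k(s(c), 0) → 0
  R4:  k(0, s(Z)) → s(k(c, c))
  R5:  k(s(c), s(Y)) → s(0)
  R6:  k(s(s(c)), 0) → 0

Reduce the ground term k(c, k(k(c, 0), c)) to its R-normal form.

1. k(c, k(k(c, 0), c))  →  s(s(k(k(c, 0), c)))   [R2 at ε]
2. s(s(k(k(c, 0), c)))  →  s(s(k(s(s(0)), c)))   [R2 at 1.1.1]
3. s(s(k(s(s(0)), c)))  →  s(s(c))   [R1 at 1.1]

s(s(c))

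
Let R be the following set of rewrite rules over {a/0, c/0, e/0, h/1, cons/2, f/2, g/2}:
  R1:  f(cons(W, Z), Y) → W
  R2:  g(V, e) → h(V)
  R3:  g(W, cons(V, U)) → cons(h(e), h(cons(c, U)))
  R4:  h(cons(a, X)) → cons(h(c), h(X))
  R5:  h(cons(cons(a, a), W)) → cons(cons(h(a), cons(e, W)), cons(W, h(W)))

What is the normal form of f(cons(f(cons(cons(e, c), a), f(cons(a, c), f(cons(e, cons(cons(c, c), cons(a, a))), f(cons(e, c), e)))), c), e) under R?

1. f(cons(f(cons(cons(e, c), a), f(cons(a, c), f(cons(e, cons(cons(c, c), cons(a, a))), f(cons(e, c), e)))), c), e)  →  f(cons(cons(e, c), a), f(cons(a, c), f(cons(e, cons(cons(c, c), cons(a, a))), f(cons(e, c), e))))   [R1 at ε]
2. f(cons(cons(e, c), a), f(cons(a, c), f(cons(e, cons(cons(c, c), cons(a, a))), f(cons(e, c), e))))  →  cons(e, c)   [R1 at ε]

cons(e, c)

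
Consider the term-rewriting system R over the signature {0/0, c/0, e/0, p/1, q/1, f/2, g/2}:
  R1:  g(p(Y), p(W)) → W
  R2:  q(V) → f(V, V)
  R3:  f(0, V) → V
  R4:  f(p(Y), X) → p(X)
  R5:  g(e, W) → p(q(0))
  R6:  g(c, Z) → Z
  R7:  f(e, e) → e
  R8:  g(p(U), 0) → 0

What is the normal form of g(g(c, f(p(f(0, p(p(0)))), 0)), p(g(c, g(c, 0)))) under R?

0

1. g(g(c, f(p(f(0, p(p(0)))), 0)), p(g(c, g(c, 0))))  →  g(f(p(f(0, p(p(0)))), 0), p(g(c, g(c, 0))))   [R6 at 1]
2. g(f(p(f(0, p(p(0)))), 0), p(g(c, g(c, 0))))  →  g(p(0), p(g(c, g(c, 0))))   [R4 at 1]
3. g(p(0), p(g(c, g(c, 0))))  →  g(c, g(c, 0))   [R1 at ε]
4. g(c, g(c, 0))  →  g(c, 0)   [R6 at ε]
5. g(c, 0)  →  0   [R6 at ε]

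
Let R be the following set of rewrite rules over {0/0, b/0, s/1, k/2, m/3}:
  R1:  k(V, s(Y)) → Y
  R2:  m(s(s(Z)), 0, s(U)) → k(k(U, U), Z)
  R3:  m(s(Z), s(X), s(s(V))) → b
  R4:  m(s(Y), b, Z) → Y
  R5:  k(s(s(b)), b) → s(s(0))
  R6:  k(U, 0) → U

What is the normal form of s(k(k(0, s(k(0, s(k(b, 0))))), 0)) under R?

1. s(k(k(0, s(k(0, s(k(b, 0))))), 0))  →  s(k(0, s(k(0, s(k(b, 0))))))   [R6 at 1]
2. s(k(0, s(k(0, s(k(b, 0))))))  →  s(k(0, s(k(b, 0))))   [R1 at 1]
3. s(k(0, s(k(b, 0))))  →  s(k(b, 0))   [R1 at 1]
4. s(k(b, 0))  →  s(b)   [R6 at 1]

s(b)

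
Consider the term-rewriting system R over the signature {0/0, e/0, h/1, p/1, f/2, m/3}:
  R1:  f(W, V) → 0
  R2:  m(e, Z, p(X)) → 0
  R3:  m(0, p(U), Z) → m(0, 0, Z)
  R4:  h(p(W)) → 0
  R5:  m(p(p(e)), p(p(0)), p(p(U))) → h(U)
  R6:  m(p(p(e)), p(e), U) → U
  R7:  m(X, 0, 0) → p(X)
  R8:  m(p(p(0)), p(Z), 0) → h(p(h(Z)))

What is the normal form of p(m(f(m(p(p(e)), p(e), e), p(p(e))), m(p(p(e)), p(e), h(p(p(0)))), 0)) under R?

p(p(0))

1. p(m(f(m(p(p(e)), p(e), e), p(p(e))), m(p(p(e)), p(e), h(p(p(0)))), 0))  →  p(m(0, m(p(p(e)), p(e), h(p(p(0)))), 0))   [R1 at 1.1]
2. p(m(0, m(p(p(e)), p(e), h(p(p(0)))), 0))  →  p(m(0, h(p(p(0))), 0))   [R6 at 1.2]
3. p(m(0, h(p(p(0))), 0))  →  p(m(0, 0, 0))   [R4 at 1.2]
4. p(m(0, 0, 0))  →  p(p(0))   [R7 at 1]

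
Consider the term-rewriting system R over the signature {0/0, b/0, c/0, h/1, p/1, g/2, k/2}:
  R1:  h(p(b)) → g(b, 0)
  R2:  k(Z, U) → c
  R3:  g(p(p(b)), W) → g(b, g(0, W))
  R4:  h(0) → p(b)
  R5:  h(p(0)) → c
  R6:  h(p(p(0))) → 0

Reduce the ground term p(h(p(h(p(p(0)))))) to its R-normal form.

1. p(h(p(h(p(p(0))))))  →  p(h(p(0)))   [R6 at 1.1.1]
2. p(h(p(0)))  →  p(c)   [R5 at 1]

p(c)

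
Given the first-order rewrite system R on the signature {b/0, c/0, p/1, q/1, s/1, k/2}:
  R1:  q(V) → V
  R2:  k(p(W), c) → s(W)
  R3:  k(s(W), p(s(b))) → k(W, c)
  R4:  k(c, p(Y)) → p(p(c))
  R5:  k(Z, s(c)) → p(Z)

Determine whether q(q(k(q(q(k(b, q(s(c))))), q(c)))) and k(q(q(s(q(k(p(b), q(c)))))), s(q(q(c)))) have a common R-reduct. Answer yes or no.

Reduce t₁ = q(q(k(q(q(k(b, q(s(c))))), q(c)))):
1. q(q(k(q(q(k(b, q(s(c))))), q(c))))  →  q(k(q(q(k(b, q(s(c))))), q(c)))   [R1 at ε]
2. q(k(q(q(k(b, q(s(c))))), q(c)))  →  k(q(q(k(b, q(s(c))))), q(c))   [R1 at ε]
3. k(q(q(k(b, q(s(c))))), q(c))  →  k(q(k(b, q(s(c)))), q(c))   [R1 at 1]
4. k(q(k(b, q(s(c)))), q(c))  →  k(k(b, q(s(c))), q(c))   [R1 at 1]
5. k(k(b, q(s(c))), q(c))  →  k(k(b, s(c)), q(c))   [R1 at 1.2]
6. k(k(b, s(c)), q(c))  →  k(p(b), q(c))   [R5 at 1]
7. k(p(b), q(c))  →  k(p(b), c)   [R1 at 2]
8. k(p(b), c)  →  s(b)   [R2 at ε]

Reduce t₂ = k(q(q(s(q(k(p(b), q(c)))))), s(q(q(c)))):
1. k(q(q(s(q(k(p(b), q(c)))))), s(q(q(c))))  →  k(q(s(q(k(p(b), q(c))))), s(q(q(c))))   [R1 at 1]
2. k(q(s(q(k(p(b), q(c))))), s(q(q(c))))  →  k(s(q(k(p(b), q(c)))), s(q(q(c))))   [R1 at 1]
3. k(s(q(k(p(b), q(c)))), s(q(q(c))))  →  k(s(k(p(b), q(c))), s(q(q(c))))   [R1 at 1.1]
4. k(s(k(p(b), q(c))), s(q(q(c))))  →  k(s(k(p(b), c)), s(q(q(c))))   [R1 at 1.1.2]
5. k(s(k(p(b), c)), s(q(q(c))))  →  k(s(s(b)), s(q(q(c))))   [R2 at 1.1]
6. k(s(s(b)), s(q(q(c))))  →  k(s(s(b)), s(q(c)))   [R1 at 2.1]
7. k(s(s(b)), s(q(c)))  →  k(s(s(b)), s(c))   [R1 at 2.1]
8. k(s(s(b)), s(c))  →  p(s(s(b)))   [R5 at ε]

no — NF(t₁) = s(b), NF(t₂) = p(s(s(b)))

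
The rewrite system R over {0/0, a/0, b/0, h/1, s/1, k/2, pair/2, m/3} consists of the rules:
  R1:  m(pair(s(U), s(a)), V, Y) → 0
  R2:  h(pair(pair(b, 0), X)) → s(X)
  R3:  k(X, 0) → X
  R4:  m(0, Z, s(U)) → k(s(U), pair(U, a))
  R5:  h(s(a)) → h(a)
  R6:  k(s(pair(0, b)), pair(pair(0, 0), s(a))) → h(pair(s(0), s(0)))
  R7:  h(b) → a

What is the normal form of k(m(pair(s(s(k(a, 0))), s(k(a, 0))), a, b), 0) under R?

0

1. k(m(pair(s(s(k(a, 0))), s(k(a, 0))), a, b), 0)  →  m(pair(s(s(k(a, 0))), s(k(a, 0))), a, b)   [R3 at ε]
2. m(pair(s(s(k(a, 0))), s(k(a, 0))), a, b)  →  m(pair(s(s(a)), s(k(a, 0))), a, b)   [R3 at 1.1.1.1]
3. m(pair(s(s(a)), s(k(a, 0))), a, b)  →  m(pair(s(s(a)), s(a)), a, b)   [R3 at 1.2.1]
4. m(pair(s(s(a)), s(a)), a, b)  →  0   [R1 at ε]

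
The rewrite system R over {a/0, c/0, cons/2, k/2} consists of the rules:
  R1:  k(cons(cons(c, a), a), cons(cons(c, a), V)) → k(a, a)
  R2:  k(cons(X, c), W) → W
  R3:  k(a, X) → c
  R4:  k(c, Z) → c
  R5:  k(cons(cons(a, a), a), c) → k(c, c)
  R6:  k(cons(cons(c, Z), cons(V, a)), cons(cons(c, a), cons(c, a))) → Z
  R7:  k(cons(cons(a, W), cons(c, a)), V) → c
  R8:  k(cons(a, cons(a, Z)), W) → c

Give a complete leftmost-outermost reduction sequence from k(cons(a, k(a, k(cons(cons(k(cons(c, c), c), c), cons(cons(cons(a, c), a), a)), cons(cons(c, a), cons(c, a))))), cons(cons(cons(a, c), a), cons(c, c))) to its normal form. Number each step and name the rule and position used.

1. k(cons(a, k(a, k(cons(cons(k(cons(c, c), c), c), cons(cons(cons(a, c), a), a)), cons(cons(c, a), cons(c, a))))), cons(cons(cons(a, c), a), cons(c, c)))  →  k(cons(a, c), cons(cons(cons(a, c), a), cons(c, c)))   [R3 at 1.2]
2. k(cons(a, c), cons(cons(cons(a, c), a), cons(c, c)))  →  cons(cons(cons(a, c), a), cons(c, c))   [R2 at ε]

cons(cons(cons(a, c), a), cons(c, c))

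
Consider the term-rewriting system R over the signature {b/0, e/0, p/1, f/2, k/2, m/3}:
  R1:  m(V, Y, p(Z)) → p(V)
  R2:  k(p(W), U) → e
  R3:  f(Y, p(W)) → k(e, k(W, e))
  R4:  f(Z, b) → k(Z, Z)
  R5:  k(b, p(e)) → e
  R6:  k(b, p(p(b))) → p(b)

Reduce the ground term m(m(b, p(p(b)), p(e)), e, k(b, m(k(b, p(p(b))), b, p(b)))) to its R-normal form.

p(p(b))

1. m(m(b, p(p(b)), p(e)), e, k(b, m(k(b, p(p(b))), b, p(b))))  →  m(p(b), e, k(b, m(k(b, p(p(b))), b, p(b))))   [R1 at 1]
2. m(p(b), e, k(b, m(k(b, p(p(b))), b, p(b))))  →  m(p(b), e, k(b, p(k(b, p(p(b))))))   [R1 at 3.2]
3. m(p(b), e, k(b, p(k(b, p(p(b))))))  →  m(p(b), e, k(b, p(p(b))))   [R6 at 3.2.1]
4. m(p(b), e, k(b, p(p(b))))  →  m(p(b), e, p(b))   [R6 at 3]
5. m(p(b), e, p(b))  →  p(p(b))   [R1 at ε]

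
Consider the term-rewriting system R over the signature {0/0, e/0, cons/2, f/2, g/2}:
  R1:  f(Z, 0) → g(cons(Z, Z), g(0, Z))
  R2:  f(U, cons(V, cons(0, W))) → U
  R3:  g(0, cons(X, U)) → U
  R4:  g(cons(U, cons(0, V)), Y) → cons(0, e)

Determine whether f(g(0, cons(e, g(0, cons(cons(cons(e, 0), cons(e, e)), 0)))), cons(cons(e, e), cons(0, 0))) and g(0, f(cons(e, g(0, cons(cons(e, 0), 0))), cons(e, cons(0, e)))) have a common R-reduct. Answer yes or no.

Reduce t₁ = f(g(0, cons(e, g(0, cons(cons(cons(e, 0), cons(e, e)), 0)))), cons(cons(e, e), cons(0, 0))):
1. f(g(0, cons(e, g(0, cons(cons(cons(e, 0), cons(e, e)), 0)))), cons(cons(e, e), cons(0, 0)))  →  g(0, cons(e, g(0, cons(cons(cons(e, 0), cons(e, e)), 0))))   [R2 at ε]
2. g(0, cons(e, g(0, cons(cons(cons(e, 0), cons(e, e)), 0))))  →  g(0, cons(cons(cons(e, 0), cons(e, e)), 0))   [R3 at ε]
3. g(0, cons(cons(cons(e, 0), cons(e, e)), 0))  →  0   [R3 at ε]

Reduce t₂ = g(0, f(cons(e, g(0, cons(cons(e, 0), 0))), cons(e, cons(0, e)))):
1. g(0, f(cons(e, g(0, cons(cons(e, 0), 0))), cons(e, cons(0, e))))  →  g(0, cons(e, g(0, cons(cons(e, 0), 0))))   [R2 at 2]
2. g(0, cons(e, g(0, cons(cons(e, 0), 0))))  →  g(0, cons(cons(e, 0), 0))   [R3 at ε]
3. g(0, cons(cons(e, 0), 0))  →  0   [R3 at ε]

yes — NF(t₁) = 0, NF(t₂) = 0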